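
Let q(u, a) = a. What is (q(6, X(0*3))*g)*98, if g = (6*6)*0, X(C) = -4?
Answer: 0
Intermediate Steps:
g = 0 (g = 36*0 = 0)
(q(6, X(0*3))*g)*98 = -4*0*98 = 0*98 = 0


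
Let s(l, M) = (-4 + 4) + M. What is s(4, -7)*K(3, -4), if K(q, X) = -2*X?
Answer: -56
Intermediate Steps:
s(l, M) = M (s(l, M) = 0 + M = M)
s(4, -7)*K(3, -4) = -(-14)*(-4) = -7*8 = -56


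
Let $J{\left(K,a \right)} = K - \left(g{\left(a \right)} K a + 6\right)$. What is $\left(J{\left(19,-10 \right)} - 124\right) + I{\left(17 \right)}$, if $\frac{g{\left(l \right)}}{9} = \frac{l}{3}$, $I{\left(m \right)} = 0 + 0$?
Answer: $-5811$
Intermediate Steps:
$I{\left(m \right)} = 0$
$g{\left(l \right)} = 3 l$ ($g{\left(l \right)} = 9 \frac{l}{3} = 3 l$)
$J{\left(K,a \right)} = -6 + K - 3 K a^{2}$ ($J{\left(K,a \right)} = K - \left(3 a K a + 6\right) = K - \left(3 K a a + 6\right) = K - \left(3 K a^{2} + 6\right) = K - \left(6 + 3 K a^{2}\right) = -6 + K - 3 K a^{2}$)
$\left(J{\left(19,-10 \right)} - 124\right) + I{\left(17 \right)} = \left(\left(-6 + 19 - 57 \left(-10\right)^{2}\right) - 124\right) + 0 = \left(\left(-6 + 19 - 57 \cdot 100\right) - 124\right) + 0 = \left(\left(-6 + 19 - 5700\right) - 124\right) + 0 = \left(-5687 - 124\right) + 0 = -5811 + 0 = -5811$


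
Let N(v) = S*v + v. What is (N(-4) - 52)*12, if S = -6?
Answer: -384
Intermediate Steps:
N(v) = -5*v (N(v) = -6*v + v = -5*v)
(N(-4) - 52)*12 = (-5*(-4) - 52)*12 = (20 - 52)*12 = -32*12 = -384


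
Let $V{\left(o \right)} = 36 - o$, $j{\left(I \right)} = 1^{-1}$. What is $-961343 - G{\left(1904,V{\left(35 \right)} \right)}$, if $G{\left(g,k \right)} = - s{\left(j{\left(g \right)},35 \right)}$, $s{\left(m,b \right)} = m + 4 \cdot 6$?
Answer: $-961318$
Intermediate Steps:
$j{\left(I \right)} = 1$
$s{\left(m,b \right)} = 24 + m$ ($s{\left(m,b \right)} = m + 24 = 24 + m$)
$G{\left(g,k \right)} = -25$ ($G{\left(g,k \right)} = - (24 + 1) = \left(-1\right) 25 = -25$)
$-961343 - G{\left(1904,V{\left(35 \right)} \right)} = -961343 - -25 = -961343 + 25 = -961318$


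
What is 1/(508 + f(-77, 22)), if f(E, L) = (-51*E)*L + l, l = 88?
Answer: 1/86990 ≈ 1.1496e-5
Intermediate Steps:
f(E, L) = 88 - 51*E*L (f(E, L) = (-51*E)*L + 88 = -51*E*L + 88 = 88 - 51*E*L)
1/(508 + f(-77, 22)) = 1/(508 + (88 - 51*(-77)*22)) = 1/(508 + (88 + 86394)) = 1/(508 + 86482) = 1/86990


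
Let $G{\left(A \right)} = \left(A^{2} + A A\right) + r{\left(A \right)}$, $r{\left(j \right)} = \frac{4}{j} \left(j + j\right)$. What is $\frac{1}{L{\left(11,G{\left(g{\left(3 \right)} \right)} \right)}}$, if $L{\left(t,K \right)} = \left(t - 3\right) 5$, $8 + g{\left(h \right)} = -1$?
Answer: $\frac{1}{40} \approx 0.025$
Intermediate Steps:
$g{\left(h \right)} = -9$ ($g{\left(h \right)} = -8 - 1 = -9$)
$r{\left(j \right)} = 8$ ($r{\left(j \right)} = \frac{4}{j} 2 j = 8$)
$G{\left(A \right)} = 8 + 2 A^{2}$ ($G{\left(A \right)} = \left(A^{2} + A A\right) + 8 = \left(A^{2} + A^{2}\right) + 8 = 2 A^{2} + 8 = 8 + 2 A^{2}$)
$L{\left(t,K \right)} = -15 + 5 t$ ($L{\left(t,K \right)} = \left(-3 + t\right) 5 = -15 + 5 t$)
$\frac{1}{L{\left(11,G{\left(g{\left(3 \right)} \right)} \right)}} = \frac{1}{-15 + 5 \cdot 11} = \frac{1}{-15 + 55} = \frac{1}{40}$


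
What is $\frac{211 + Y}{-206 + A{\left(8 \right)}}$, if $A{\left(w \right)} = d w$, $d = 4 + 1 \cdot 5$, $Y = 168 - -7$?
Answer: $- \frac{193}{67} \approx -2.8806$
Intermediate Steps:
$Y = 175$ ($Y = 168 + 7 = 175$)
$d = 9$ ($d = 4 + 5 = 9$)
$A{\left(w \right)} = 9 w$
$\frac{211 + Y}{-206 + A{\left(8 \right)}} = \frac{211 + 175}{-206 + 9 \cdot 8} = \frac{386}{-206 + 72} = \frac{386}{-134} = 386 \left(- \frac{1}{134}\right) = - \frac{193}{67}$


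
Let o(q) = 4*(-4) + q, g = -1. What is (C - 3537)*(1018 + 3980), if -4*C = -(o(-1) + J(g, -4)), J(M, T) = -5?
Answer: -17705415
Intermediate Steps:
o(q) = -16 + q
C = -11/2 (C = -(-1)*((-16 - 1) - 5)/4 = -(-1)*(-17 - 5)/4 = -(-1)*(-22)/4 = -1/4*22 = -11/2 ≈ -5.5000)
(C - 3537)*(1018 + 3980) = (-11/2 - 3537)*(1018 + 3980) = -7085/2*4998 = -17705415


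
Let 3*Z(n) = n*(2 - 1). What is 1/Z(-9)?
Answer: -⅓ ≈ -0.33333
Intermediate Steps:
Z(n) = n/3 (Z(n) = (n*(2 - 1))/3 = (n*1)/3 = n/3)
1/Z(-9) = 1/((⅓)*(-9)) = 1/(-3) = -⅓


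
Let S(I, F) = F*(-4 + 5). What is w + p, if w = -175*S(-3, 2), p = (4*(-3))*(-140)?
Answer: 1330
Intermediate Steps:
S(I, F) = F (S(I, F) = F*1 = F)
p = 1680 (p = -12*(-140) = 1680)
w = -350 (w = -175*2 = -350)
w + p = -350 + 1680 = 1330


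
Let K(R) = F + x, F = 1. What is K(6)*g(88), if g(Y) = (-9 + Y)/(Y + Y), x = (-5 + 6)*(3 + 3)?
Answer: 553/176 ≈ 3.1420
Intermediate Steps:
x = 6 (x = 1*6 = 6)
K(R) = 7 (K(R) = 1 + 6 = 7)
g(Y) = (-9 + Y)/(2*Y) (g(Y) = (-9 + Y)/((2*Y)) = (-9 + Y)*(1/(2*Y)) = (-9 + Y)/(2*Y))
K(6)*g(88) = 7*((1/2)*(-9 + 88)/88) = 7*((1/2)*(1/88)*79) = 7*(79/176) = 553/176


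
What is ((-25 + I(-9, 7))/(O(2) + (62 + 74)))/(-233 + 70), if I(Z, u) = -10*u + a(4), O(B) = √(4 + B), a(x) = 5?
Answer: 1224/301387 - 9*√6/301387 ≈ 0.0039881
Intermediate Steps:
I(Z, u) = 5 - 10*u (I(Z, u) = -10*u + 5 = 5 - 10*u)
((-25 + I(-9, 7))/(O(2) + (62 + 74)))/(-233 + 70) = ((-25 + (5 - 10*7))/(√(4 + 2) + (62 + 74)))/(-233 + 70) = ((-25 + (5 - 70))/(√6 + 136))/(-163) = ((-25 - 65)/(136 + √6))*(-1/163) = -90/(136 + √6)*(-1/163) = 90/(163*(136 + √6))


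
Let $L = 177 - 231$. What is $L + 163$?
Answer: $109$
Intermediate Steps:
$L = -54$
$L + 163 = -54 + 163 = 109$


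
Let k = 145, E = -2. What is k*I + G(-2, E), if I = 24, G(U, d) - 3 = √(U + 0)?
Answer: 3483 + I*√2 ≈ 3483.0 + 1.4142*I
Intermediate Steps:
G(U, d) = 3 + √U (G(U, d) = 3 + √(U + 0) = 3 + √U)
k*I + G(-2, E) = 145*24 + (3 + √(-2)) = 3480 + (3 + I*√2) = 3483 + I*√2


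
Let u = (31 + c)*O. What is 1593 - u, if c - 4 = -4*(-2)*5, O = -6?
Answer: 2043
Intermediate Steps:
c = 44 (c = 4 - 4*(-2)*5 = 4 + 8*5 = 4 + 40 = 44)
u = -450 (u = (31 + 44)*(-6) = 75*(-6) = -450)
1593 - u = 1593 - 1*(-450) = 1593 + 450 = 2043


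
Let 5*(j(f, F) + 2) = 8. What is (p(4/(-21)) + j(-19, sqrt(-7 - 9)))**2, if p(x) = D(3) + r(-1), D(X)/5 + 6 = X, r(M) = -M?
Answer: 5184/25 ≈ 207.36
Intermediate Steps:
D(X) = -30 + 5*X
p(x) = -14 (p(x) = (-30 + 5*3) - 1*(-1) = (-30 + 15) + 1 = -15 + 1 = -14)
j(f, F) = -2/5 (j(f, F) = -2 + (1/5)*8 = -2 + 8/5 = -2/5)
(p(4/(-21)) + j(-19, sqrt(-7 - 9)))**2 = (-14 - 2/5)**2 = (-72/5)**2 = 5184/25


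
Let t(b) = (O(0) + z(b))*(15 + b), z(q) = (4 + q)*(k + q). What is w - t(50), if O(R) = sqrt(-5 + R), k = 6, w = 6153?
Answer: -190407 - 65*I*sqrt(5) ≈ -1.9041e+5 - 145.34*I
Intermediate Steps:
z(q) = (4 + q)*(6 + q)
t(b) = (15 + b)*(24 + b**2 + 10*b + I*sqrt(5)) (t(b) = (sqrt(-5 + 0) + (24 + b**2 + 10*b))*(15 + b) = (sqrt(-5) + (24 + b**2 + 10*b))*(15 + b) = (I*sqrt(5) + (24 + b**2 + 10*b))*(15 + b) = (24 + b**2 + 10*b + I*sqrt(5))*(15 + b) = (15 + b)*(24 + b**2 + 10*b + I*sqrt(5)))
w - t(50) = 6153 - (360 + 50**3 + 25*50**2 + 174*50 + 15*I*sqrt(5) + I*50*sqrt(5)) = 6153 - (360 + 125000 + 25*2500 + 8700 + 15*I*sqrt(5) + 50*I*sqrt(5)) = 6153 - (360 + 125000 + 62500 + 8700 + 15*I*sqrt(5) + 50*I*sqrt(5)) = 6153 - (196560 + 65*I*sqrt(5)) = 6153 + (-196560 - 65*I*sqrt(5)) = -190407 - 65*I*sqrt(5)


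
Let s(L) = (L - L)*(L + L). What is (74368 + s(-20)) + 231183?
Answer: 305551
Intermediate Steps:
s(L) = 0 (s(L) = 0*(2*L) = 0)
(74368 + s(-20)) + 231183 = (74368 + 0) + 231183 = 74368 + 231183 = 305551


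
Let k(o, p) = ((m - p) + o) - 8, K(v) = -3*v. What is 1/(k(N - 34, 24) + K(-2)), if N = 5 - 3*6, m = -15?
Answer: -1/88 ≈ -0.011364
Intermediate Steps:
N = -13 (N = 5 - 18 = -13)
k(o, p) = -23 + o - p (k(o, p) = ((-15 - p) + o) - 8 = (-15 + o - p) - 8 = -23 + o - p)
1/(k(N - 34, 24) + K(-2)) = 1/((-23 + (-13 - 34) - 1*24) - 3*(-2)) = 1/((-23 - 47 - 24) + 6) = 1/(-94 + 6) = 1/(-88) = -1/88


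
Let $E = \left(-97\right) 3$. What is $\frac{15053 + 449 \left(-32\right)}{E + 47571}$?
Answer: $\frac{137}{9456} \approx 0.014488$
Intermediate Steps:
$E = -291$
$\frac{15053 + 449 \left(-32\right)}{E + 47571} = \frac{15053 + 449 \left(-32\right)}{-291 + 47571} = \frac{15053 - 14368}{47280} = 685 \cdot \frac{1}{47280} = \frac{137}{9456}$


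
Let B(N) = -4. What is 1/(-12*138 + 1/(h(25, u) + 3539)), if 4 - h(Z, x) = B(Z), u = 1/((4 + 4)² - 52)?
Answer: -3547/5873831 ≈ -0.00060386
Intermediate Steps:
u = 1/12 (u = 1/(8² - 52) = 1/(64 - 52) = 1/12 ≈ 0.083333)
h(Z, x) = 8 (h(Z, x) = 4 - 1*(-4) = 4 + 4 = 8)
1/(-12*138 + 1/(h(25, u) + 3539)) = 1/(-12*138 + 1/(8 + 3539)) = 1/(-1656 + 1/3547) = 1/(-5873831/3547) = -3547/5873831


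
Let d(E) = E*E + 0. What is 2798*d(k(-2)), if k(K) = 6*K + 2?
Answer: 279800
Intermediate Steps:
k(K) = 2 + 6*K
d(E) = E² (d(E) = E² + 0 = E²)
2798*d(k(-2)) = 2798*(2 + 6*(-2))² = 2798*(2 - 12)² = 2798*(-10)² = 2798*100 = 279800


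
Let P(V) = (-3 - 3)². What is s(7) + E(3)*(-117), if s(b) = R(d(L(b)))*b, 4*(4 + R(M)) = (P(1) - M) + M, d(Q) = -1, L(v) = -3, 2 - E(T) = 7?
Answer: 620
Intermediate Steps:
E(T) = -5 (E(T) = 2 - 1*7 = 2 - 7 = -5)
P(V) = 36 (P(V) = (-6)² = 36)
R(M) = 5 (R(M) = -4 + ((36 - M) + M)/4 = -4 + (¼)*36 = -4 + 9 = 5)
s(b) = 5*b
s(7) + E(3)*(-117) = 5*7 - 5*(-117) = 35 + 585 = 620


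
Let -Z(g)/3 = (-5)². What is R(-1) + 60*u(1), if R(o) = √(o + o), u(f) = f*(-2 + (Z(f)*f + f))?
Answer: -4560 + I*√2 ≈ -4560.0 + 1.4142*I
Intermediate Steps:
Z(g) = -75 (Z(g) = -3*(-5)² = -3*25 = -75)
u(f) = f*(-2 - 74*f) (u(f) = f*(-2 + (-75*f + f)) = f*(-2 - 74*f))
R(o) = √2*√o (R(o) = √(2*o) = √2*√o)
R(-1) + 60*u(1) = √2*√(-1) + 60*(2*1*(-1 - 37*1)) = √2*I + 60*(2*1*(-1 - 37)) = I*√2 + 60*(2*1*(-38)) = I*√2 + 60*(-76) = I*√2 - 4560 = -4560 + I*√2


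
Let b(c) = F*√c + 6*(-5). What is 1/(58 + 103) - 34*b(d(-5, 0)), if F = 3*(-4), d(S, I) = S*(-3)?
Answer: 164221/161 + 408*√15 ≈ 2600.2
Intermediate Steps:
d(S, I) = -3*S
F = -12
b(c) = -30 - 12*√c (b(c) = -12*√c + 6*(-5) = -12*√c - 30 = -30 - 12*√c)
1/(58 + 103) - 34*b(d(-5, 0)) = 1/(58 + 103) - 34*(-30 - 12*√15) = 1/161 - 34*(-30 - 12*√15) = 1/161 + (1020 + 408*√15) = 164221/161 + 408*√15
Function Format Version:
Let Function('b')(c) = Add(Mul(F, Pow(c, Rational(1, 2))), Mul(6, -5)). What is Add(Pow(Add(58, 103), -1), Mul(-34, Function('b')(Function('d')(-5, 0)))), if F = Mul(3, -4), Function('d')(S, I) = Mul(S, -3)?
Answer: Add(Rational(164221, 161), Mul(408, Pow(15, Rational(1, 2)))) ≈ 2600.2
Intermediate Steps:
Function('d')(S, I) = Mul(-3, S)
F = -12
Function('b')(c) = Add(-30, Mul(-12, Pow(c, Rational(1, 2)))) (Function('b')(c) = Add(Mul(-12, Pow(c, Rational(1, 2))), Mul(6, -5)) = Add(Mul(-12, Pow(c, Rational(1, 2))), -30) = Add(-30, Mul(-12, Pow(c, Rational(1, 2)))))
Add(Pow(Add(58, 103), -1), Mul(-34, Function('b')(Function('d')(-5, 0)))) = Add(Pow(Add(58, 103), -1), Mul(-34, Add(-30, Mul(-12, Pow(Mul(-3, -5), Rational(1, 2)))))) = Add(Pow(161, -1), Mul(-34, Add(-30, Mul(-12, Pow(15, Rational(1, 2)))))) = Add(Rational(1, 161), Add(1020, Mul(408, Pow(15, Rational(1, 2))))) = Add(Rational(164221, 161), Mul(408, Pow(15, Rational(1, 2))))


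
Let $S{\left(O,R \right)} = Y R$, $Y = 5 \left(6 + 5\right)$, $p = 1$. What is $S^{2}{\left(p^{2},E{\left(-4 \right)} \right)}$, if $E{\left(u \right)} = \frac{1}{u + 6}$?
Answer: $\frac{3025}{4} \approx 756.25$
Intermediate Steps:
$E{\left(u \right)} = \frac{1}{6 + u}$
$Y = 55$ ($Y = 5 \cdot 11 = 55$)
$S{\left(O,R \right)} = 55 R$
$S^{2}{\left(p^{2},E{\left(-4 \right)} \right)} = \left(\frac{55}{6 - 4}\right)^{2} = \left(\frac{55}{2}\right)^{2} = \frac{3025}{4}$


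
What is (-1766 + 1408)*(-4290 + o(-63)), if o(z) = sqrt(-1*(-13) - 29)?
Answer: 1535820 - 1432*I ≈ 1.5358e+6 - 1432.0*I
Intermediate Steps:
o(z) = 4*I (o(z) = sqrt(13 - 29) = sqrt(-16) = 4*I)
(-1766 + 1408)*(-4290 + o(-63)) = (-1766 + 1408)*(-4290 + 4*I) = -358*(-4290 + 4*I) = 1535820 - 1432*I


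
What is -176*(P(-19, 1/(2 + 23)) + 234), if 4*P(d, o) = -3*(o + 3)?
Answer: -1019568/25 ≈ -40783.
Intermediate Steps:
P(d, o) = -9/4 - 3*o/4 (P(d, o) = (-3*(o + 3))/4 = (-3*(3 + o))/4 = (-9 - 3*o)/4 = -9/4 - 3*o/4)
-176*(P(-19, 1/(2 + 23)) + 234) = -176*((-9/4 - 3/(4*(2 + 23))) + 234) = -176*((-9/4 - ¾/25) + 234) = -176*((-9/4 - ¾*1/25) + 234) = -176*((-9/4 - 3/100) + 234) = -176*(-57/25 + 234) = -176*5793/25 = -1019568/25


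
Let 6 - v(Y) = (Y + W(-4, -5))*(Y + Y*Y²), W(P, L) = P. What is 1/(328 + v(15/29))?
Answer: 707281/237846844 ≈ 0.0029737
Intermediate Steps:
v(Y) = 6 - (-4 + Y)*(Y + Y³) (v(Y) = 6 - (Y - 4)*(Y + Y*Y²) = 6 - (-4 + Y)*(Y + Y³))
1/(328 + v(15/29)) = 1/(328 + (6 - (15/29)² - (15/29)⁴ + 4*(15/29) + 4*(15/29)³)) = 1/(328 + (6 - 1*225/841 - 1*50625/707281 + 60/29 + 4*(3375/24389))) = 1/(328 + (6 - 225/841 - 50625/707281 + 60/29 + 13500/24389)) = 1/(328 + 5858676/707281) = 1/(237846844/707281) = 707281/237846844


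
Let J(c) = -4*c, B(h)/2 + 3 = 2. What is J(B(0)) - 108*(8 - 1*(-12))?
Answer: -2152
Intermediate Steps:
B(h) = -2 (B(h) = -6 + 2*2 = -6 + 4 = -2)
J(B(0)) - 108*(8 - 1*(-12)) = -4*(-2) - 108*(8 - 1*(-12)) = 8 - 108*(8 + 12) = 8 - 108*20 = 8 - 2160 = -2152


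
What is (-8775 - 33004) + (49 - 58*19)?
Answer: -42832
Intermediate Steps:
(-8775 - 33004) + (49 - 58*19) = -41779 + (49 - 1102) = -41779 - 1053 = -42832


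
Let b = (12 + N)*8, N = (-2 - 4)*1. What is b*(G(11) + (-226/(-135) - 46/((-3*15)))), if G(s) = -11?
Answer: -17936/45 ≈ -398.58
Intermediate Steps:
N = -6 (N = -6*1 = -6)
b = 48 (b = (12 - 6)*8 = 6*8 = 48)
b*(G(11) + (-226/(-135) - 46/((-3*15)))) = 48*(-11 + (-226/(-135) - 46/((-3*15)))) = 48*(-11 + (-226*(-1/135) - 46/(-45))) = 48*(-11 + (226/135 - 46*(-1/45))) = 48*(-11 + (226/135 + 46/45)) = 48*(-11 + 364/135) = 48*(-1121/135) = -17936/45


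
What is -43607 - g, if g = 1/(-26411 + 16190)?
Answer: -445707146/10221 ≈ -43607.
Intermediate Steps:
g = -1/10221 (g = 1/(-10221) = -1/10221 ≈ -9.7838e-5)
-43607 - g = -43607 - 1*(-1/10221) = -43607 + 1/10221 = -445707146/10221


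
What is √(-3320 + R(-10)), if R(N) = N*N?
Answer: 2*I*√805 ≈ 56.745*I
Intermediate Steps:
R(N) = N²
√(-3320 + R(-10)) = √(-3320 + (-10)²) = √(-3320 + 100) = √(-3220) = 2*I*√805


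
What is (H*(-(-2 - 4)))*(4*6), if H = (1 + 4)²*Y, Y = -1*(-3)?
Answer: 10800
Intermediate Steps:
Y = 3
H = 75 (H = (1 + 4)²*3 = 5²*3 = 25*3 = 75)
(H*(-(-2 - 4)))*(4*6) = (75*(-(-2 - 4)))*(4*6) = (75*(-1*(-6)))*24 = (75*6)*24 = 450*24 = 10800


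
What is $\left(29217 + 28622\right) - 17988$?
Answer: $39851$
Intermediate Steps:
$\left(29217 + 28622\right) - 17988 = 57839 - 17988 = 39851$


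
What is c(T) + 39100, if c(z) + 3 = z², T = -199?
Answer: 78698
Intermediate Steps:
c(z) = -3 + z²
c(T) + 39100 = (-3 + (-199)²) + 39100 = (-3 + 39601) + 39100 = 39598 + 39100 = 78698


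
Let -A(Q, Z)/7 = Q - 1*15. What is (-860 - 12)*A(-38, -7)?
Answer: -323512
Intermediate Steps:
A(Q, Z) = 105 - 7*Q (A(Q, Z) = -7*(Q - 1*15) = -7*(Q - 15) = -7*(-15 + Q) = 105 - 7*Q)
(-860 - 12)*A(-38, -7) = (-860 - 12)*(105 - 7*(-38)) = -872*(105 + 266) = -872*371 = -323512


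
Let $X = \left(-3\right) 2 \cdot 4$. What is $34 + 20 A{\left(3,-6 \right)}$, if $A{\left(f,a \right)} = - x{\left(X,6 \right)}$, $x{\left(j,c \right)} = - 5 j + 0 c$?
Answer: $-2366$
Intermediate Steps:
$X = -24$ ($X = \left(-6\right) 4 = -24$)
$x{\left(j,c \right)} = - 5 j$ ($x{\left(j,c \right)} = - 5 j + 0 = - 5 j$)
$A{\left(f,a \right)} = -120$ ($A{\left(f,a \right)} = - \left(-5\right) \left(-24\right) = \left(-1\right) 120 = -120$)
$34 + 20 A{\left(3,-6 \right)} = 34 + 20 \left(-120\right) = 34 - 2400 = -2366$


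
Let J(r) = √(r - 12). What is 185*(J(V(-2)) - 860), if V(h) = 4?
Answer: -159100 + 370*I*√2 ≈ -1.591e+5 + 523.26*I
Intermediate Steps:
J(r) = √(-12 + r)
185*(J(V(-2)) - 860) = 185*(√(-12 + 4) - 860) = 185*(√(-8) - 860) = 185*(2*I*√2 - 860) = 185*(-860 + 2*I*√2) = -159100 + 370*I*√2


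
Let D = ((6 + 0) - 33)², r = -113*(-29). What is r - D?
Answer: 2548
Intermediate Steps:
r = 3277
D = 729 (D = (6 - 33)² = (-27)² = 729)
r - D = 3277 - 1*729 = 3277 - 729 = 2548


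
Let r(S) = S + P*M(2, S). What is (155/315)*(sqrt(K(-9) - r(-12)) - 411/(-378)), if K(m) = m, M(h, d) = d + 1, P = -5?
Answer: 4247/7938 + 62*I*sqrt(13)/63 ≈ 0.53502 + 3.5483*I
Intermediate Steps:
M(h, d) = 1 + d
r(S) = -5 - 4*S (r(S) = S - 5*(1 + S) = S + (-5 - 5*S) = -5 - 4*S)
(155/315)*(sqrt(K(-9) - r(-12)) - 411/(-378)) = (155/315)*(sqrt(-9 - (-5 - 4*(-12))) - 411/(-378)) = (155*(1/315))*(sqrt(-9 - (-5 + 48)) - 411*(-1/378)) = 31*(sqrt(-9 - 1*43) + 137/126)/63 = 31*(sqrt(-9 - 43) + 137/126)/63 = 31*(sqrt(-52) + 137/126)/63 = 31*(2*I*sqrt(13) + 137/126)/63 = 31*(137/126 + 2*I*sqrt(13))/63 = 4247/7938 + 62*I*sqrt(13)/63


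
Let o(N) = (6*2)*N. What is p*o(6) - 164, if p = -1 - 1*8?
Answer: -812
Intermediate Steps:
p = -9 (p = -1 - 8 = -9)
o(N) = 12*N
p*o(6) - 164 = -108*6 - 164 = -9*72 - 164 = -648 - 164 = -812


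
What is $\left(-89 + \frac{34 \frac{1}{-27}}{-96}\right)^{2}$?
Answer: $\frac{13300316929}{1679616} \approx 7918.7$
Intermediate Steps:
$\left(-89 + \frac{34 \frac{1}{-27}}{-96}\right)^{2} = \left(-89 + 34 \left(- \frac{1}{27}\right) \left(- \frac{1}{96}\right)\right)^{2} = \left(-89 - - \frac{17}{1296}\right)^{2} = \left(-89 + \frac{17}{1296}\right)^{2} = \left(- \frac{115327}{1296}\right)^{2} = \frac{13300316929}{1679616}$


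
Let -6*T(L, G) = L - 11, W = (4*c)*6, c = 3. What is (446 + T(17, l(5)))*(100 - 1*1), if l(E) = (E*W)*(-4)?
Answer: 44055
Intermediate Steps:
W = 72 (W = (4*3)*6 = 12*6 = 72)
l(E) = -288*E (l(E) = (E*72)*(-4) = (72*E)*(-4) = -288*E)
T(L, G) = 11/6 - L/6 (T(L, G) = -(L - 11)/6 = -(-11 + L)/6 = 11/6 - L/6)
(446 + T(17, l(5)))*(100 - 1*1) = (446 + (11/6 - 1/6*17))*(100 - 1*1) = (446 + (11/6 - 17/6))*(100 - 1) = (446 - 1)*99 = 445*99 = 44055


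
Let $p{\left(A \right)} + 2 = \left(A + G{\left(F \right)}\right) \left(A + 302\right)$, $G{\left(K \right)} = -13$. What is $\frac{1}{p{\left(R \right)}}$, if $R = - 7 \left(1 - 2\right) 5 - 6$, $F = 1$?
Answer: $\frac{1}{5294} \approx 0.00018889$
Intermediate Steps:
$R = 29$ ($R = - 7 \left(\left(-1\right) 5\right) - 6 = \left(-7\right) \left(-5\right) - 6 = 35 - 6 = 29$)
$p{\left(A \right)} = -2 + \left(-13 + A\right) \left(302 + A\right)$ ($p{\left(A \right)} = -2 + \left(A - 13\right) \left(A + 302\right) = -2 + \left(-13 + A\right) \left(302 + A\right)$)
$\frac{1}{p{\left(R \right)}} = \frac{1}{-3928 + 29^{2} + 289 \cdot 29} = \frac{1}{-3928 + 841 + 8381} = \frac{1}{5294}$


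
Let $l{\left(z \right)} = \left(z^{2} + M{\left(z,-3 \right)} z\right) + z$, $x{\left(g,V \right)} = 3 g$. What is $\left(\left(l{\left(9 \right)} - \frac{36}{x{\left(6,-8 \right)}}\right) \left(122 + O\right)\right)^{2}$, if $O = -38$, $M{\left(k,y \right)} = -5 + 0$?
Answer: $13046544$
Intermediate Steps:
$M{\left(k,y \right)} = -5$
$l{\left(z \right)} = z^{2} - 4 z$ ($l{\left(z \right)} = \left(z^{2} - 5 z\right) + z = z^{2} - 4 z$)
$\left(\left(l{\left(9 \right)} - \frac{36}{x{\left(6,-8 \right)}}\right) \left(122 + O\right)\right)^{2} = \left(\left(9 \left(-4 + 9\right) - \frac{36}{3 \cdot 6}\right) \left(122 - 38\right)\right)^{2} = \left(\left(9 \cdot 5 - \frac{36}{18}\right) 84\right)^{2} = \left(\left(45 - 2\right) 84\right)^{2} = \left(43 \cdot 84\right)^{2} = 3612^{2} = 13046544$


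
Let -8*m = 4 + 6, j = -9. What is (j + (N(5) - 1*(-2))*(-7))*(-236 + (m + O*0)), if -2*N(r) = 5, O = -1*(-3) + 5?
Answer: 10439/8 ≈ 1304.9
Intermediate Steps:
O = 8 (O = 3 + 5 = 8)
N(r) = -5/2 (N(r) = -1/2*5 = -5/2)
m = -5/4 (m = -(4 + 6)/8 = -1/8*10 = -5/4 ≈ -1.2500)
(j + (N(5) - 1*(-2))*(-7))*(-236 + (m + O*0)) = (-9 + (-5/2 - 1*(-2))*(-7))*(-236 + (-5/4 + 8*0)) = (-9 + (-5/2 + 2)*(-7))*(-236 + (-5/4 + 0)) = (-9 - 1/2*(-7))*(-236 - 5/4) = (-9 + 7/2)*(-949/4) = -11/2*(-949/4) = 10439/8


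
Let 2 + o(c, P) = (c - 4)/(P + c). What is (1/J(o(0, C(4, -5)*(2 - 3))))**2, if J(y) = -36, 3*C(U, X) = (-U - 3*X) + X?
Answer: 1/1296 ≈ 0.00077160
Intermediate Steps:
C(U, X) = -2*X/3 - U/3 (C(U, X) = ((-U - 3*X) + X)/3 = (-U - 2*X)/3 = -2*X/3 - U/3)
o(c, P) = -2 + (-4 + c)/(P + c) (o(c, P) = -2 + (c - 4)/(P + c) = -2 + (-4 + c)/(P + c))
(1/J(o(0, C(4, -5)*(2 - 3))))**2 = (1/(-36))**2 = (-1/36)**2 = 1/1296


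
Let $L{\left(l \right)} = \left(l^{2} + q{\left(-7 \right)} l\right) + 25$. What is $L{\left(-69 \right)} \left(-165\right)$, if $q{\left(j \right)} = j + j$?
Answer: $-949080$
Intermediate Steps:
$q{\left(j \right)} = 2 j$
$L{\left(l \right)} = 25 + l^{2} - 14 l$ ($L{\left(l \right)} = \left(l^{2} + 2 \left(-7\right) l\right) + 25 = \left(l^{2} - 14 l\right) + 25 = 25 + l^{2} - 14 l$)
$L{\left(-69 \right)} \left(-165\right) = \left(25 + \left(-69\right)^{2} - -966\right) \left(-165\right) = \left(25 + 4761 + 966\right) \left(-165\right) = 5752 \left(-165\right) = -949080$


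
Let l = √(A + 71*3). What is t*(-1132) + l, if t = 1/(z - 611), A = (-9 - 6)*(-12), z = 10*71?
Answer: -1132/99 + √393 ≈ 8.3899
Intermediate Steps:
z = 710
A = 180 (A = -15*(-12) = 180)
t = 1/99 (t = 1/(710 - 611) = 1/99 ≈ 0.010101)
l = √393 (l = √(180 + 71*3) = √(180 + 213) = √393 ≈ 19.824)
t*(-1132) + l = (1/99)*(-1132) + √393 = -1132/99 + √393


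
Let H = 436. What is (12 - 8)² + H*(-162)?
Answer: -70616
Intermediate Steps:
(12 - 8)² + H*(-162) = (12 - 8)² + 436*(-162) = 4² - 70632 = 16 - 70632 = -70616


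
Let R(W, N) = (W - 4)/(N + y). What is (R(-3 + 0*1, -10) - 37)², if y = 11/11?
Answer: 106276/81 ≈ 1312.0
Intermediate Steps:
y = 1 (y = 11*(1/11) = 1)
R(W, N) = (-4 + W)/(1 + N) (R(W, N) = (W - 4)/(N + 1) = (-4 + W)/(1 + N))
(R(-3 + 0*1, -10) - 37)² = ((-4 + (-3 + 0*1))/(1 - 10) - 37)² = ((-4 + (-3 + 0))/(-9) - 37)² = (-(-4 - 3)/9 - 37)² = (-⅑*(-7) - 37)² = (7/9 - 37)² = (-326/9)² = 106276/81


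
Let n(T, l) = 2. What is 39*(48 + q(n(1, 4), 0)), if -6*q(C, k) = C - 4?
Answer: 1885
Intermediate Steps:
q(C, k) = ⅔ - C/6 (q(C, k) = -(C - 4)/6 = -(-4 + C)/6 = ⅔ - C/6)
39*(48 + q(n(1, 4), 0)) = 39*(48 + (⅔ - ⅙*2)) = 39*(48 + (⅔ - ⅓)) = 39*(48 + ⅓) = 39*(145/3) = 1885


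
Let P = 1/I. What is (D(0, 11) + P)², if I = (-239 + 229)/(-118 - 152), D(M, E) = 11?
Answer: 1444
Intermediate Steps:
I = 1/27 (I = -10/(-270) = -10*(-1/270) = 1/27 ≈ 0.037037)
P = 27 (P = 1/(1/27) = 27)
(D(0, 11) + P)² = (11 + 27)² = 38² = 1444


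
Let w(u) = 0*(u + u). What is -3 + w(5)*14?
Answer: -3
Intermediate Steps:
w(u) = 0 (w(u) = 0*(2*u) = 0)
-3 + w(5)*14 = -3 + 0*14 = -3 + 0 = -3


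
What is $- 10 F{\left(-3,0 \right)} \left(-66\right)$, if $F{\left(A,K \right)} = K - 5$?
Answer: $-3300$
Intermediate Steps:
$F{\left(A,K \right)} = -5 + K$
$- 10 F{\left(-3,0 \right)} \left(-66\right) = - 10 \left(-5 + 0\right) \left(-66\right) = \left(-10\right) \left(-5\right) \left(-66\right) = 50 \left(-66\right) = -3300$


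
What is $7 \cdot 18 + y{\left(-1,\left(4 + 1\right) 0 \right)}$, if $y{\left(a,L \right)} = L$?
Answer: $126$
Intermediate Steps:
$7 \cdot 18 + y{\left(-1,\left(4 + 1\right) 0 \right)} = 7 \cdot 18 + \left(4 + 1\right) 0 = 126 + 5 \cdot 0 = 126 + 0 = 126$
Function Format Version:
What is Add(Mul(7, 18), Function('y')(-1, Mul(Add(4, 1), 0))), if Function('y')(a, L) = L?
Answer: 126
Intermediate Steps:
Add(Mul(7, 18), Function('y')(-1, Mul(Add(4, 1), 0))) = Add(Mul(7, 18), Mul(Add(4, 1), 0)) = Add(126, Mul(5, 0)) = Add(126, 0) = 126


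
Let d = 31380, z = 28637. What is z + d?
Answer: 60017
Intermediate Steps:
z + d = 28637 + 31380 = 60017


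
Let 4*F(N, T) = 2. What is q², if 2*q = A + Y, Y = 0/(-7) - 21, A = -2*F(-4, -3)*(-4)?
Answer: 289/4 ≈ 72.250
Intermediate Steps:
F(N, T) = ½ (F(N, T) = (¼)*2 = ½)
A = 4 (A = -2*½*(-4) = -1*(-4) = 4)
Y = -21 (Y = 0*(-⅐) - 21 = 0 - 21 = -21)
q = -17/2 (q = (4 - 21)/2 = (½)*(-17) = -17/2 ≈ -8.5000)
q² = (-17/2)² = 289/4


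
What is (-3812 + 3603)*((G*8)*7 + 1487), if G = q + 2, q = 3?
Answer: -369303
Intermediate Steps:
G = 5 (G = 3 + 2 = 5)
(-3812 + 3603)*((G*8)*7 + 1487) = (-3812 + 3603)*((5*8)*7 + 1487) = -209*(40*7 + 1487) = -209*(280 + 1487) = -209*1767 = -369303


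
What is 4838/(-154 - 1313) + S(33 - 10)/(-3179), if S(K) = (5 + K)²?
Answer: -16530130/4663593 ≈ -3.5445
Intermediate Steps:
4838/(-154 - 1313) + S(33 - 10)/(-3179) = 4838/(-154 - 1313) + (5 + (33 - 10))²/(-3179) = 4838/(-1467) + (5 + 23)²*(-1/3179) = 4838*(-1/1467) + 28²*(-1/3179) = -4838/1467 + 784*(-1/3179) = -4838/1467 - 784/3179 = -16530130/4663593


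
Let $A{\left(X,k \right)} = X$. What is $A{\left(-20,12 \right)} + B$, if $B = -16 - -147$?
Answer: $111$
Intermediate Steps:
$B = 131$ ($B = -16 + 147 = 131$)
$A{\left(-20,12 \right)} + B = -20 + 131 = 111$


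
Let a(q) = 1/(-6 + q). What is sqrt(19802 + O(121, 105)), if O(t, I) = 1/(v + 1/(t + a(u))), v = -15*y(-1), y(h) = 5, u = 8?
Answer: sqrt(6575798761469)/18223 ≈ 140.72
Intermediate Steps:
v = -75 (v = -15*5 = -75)
O(t, I) = 1/(-75 + 1/(1/2 + t)) (O(t, I) = 1/(-75 + 1/(t + 1/(-6 + 8))) = 1/(-75 + 1/(t + 1/2)) = 1/(-75 + 1/(1/2 + t)))
sqrt(19802 + O(121, 105)) = sqrt(19802 + (-1 - 2*121)/(73 + 150*121)) = sqrt(19802 + (-1 - 242)/(73 + 18150)) = sqrt(19802 - 243/18223) = sqrt(360851603/18223) = sqrt(6575798761469)/18223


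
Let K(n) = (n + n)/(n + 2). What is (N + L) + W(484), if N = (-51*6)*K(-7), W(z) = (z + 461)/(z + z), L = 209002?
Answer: 1007427493/4840 ≈ 2.0815e+5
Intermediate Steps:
W(z) = (461 + z)/(2*z) (W(z) = (461 + z)/((2*z)) = (461 + z)*(1/(2*z)) = (461 + z)/(2*z))
K(n) = 2*n/(2 + n) (K(n) = (2*n)/(2 + n) = 2*n/(2 + n))
N = -4284/5 (N = (-51*6)*(2*(-7)/(2 - 7)) = -612*(-7)/(-5) = -612*(-7)*(-1)/5 = -306*14/5 = -4284/5 ≈ -856.80)
(N + L) + W(484) = (-4284/5 + 209002) + (1/2)*(461 + 484)/484 = 1040726/5 + (1/2)*(1/484)*945 = 1040726/5 + 945/968 = 1007427493/4840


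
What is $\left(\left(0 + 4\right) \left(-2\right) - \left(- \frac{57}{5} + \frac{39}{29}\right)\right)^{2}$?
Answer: $\frac{88804}{21025} \approx 4.2237$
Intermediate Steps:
$\left(\left(0 + 4\right) \left(-2\right) - \left(- \frac{57}{5} + \frac{39}{29}\right)\right)^{2} = \left(4 \left(-2\right) - - \frac{1458}{145}\right)^{2} = \left(-8 + \left(- \frac{39}{29} + \frac{57}{5}\right)\right)^{2} = \left(-8 + \frac{1458}{145}\right)^{2} = \left(\frac{298}{145}\right)^{2} = \frac{88804}{21025}$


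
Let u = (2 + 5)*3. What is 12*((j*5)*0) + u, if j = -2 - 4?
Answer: 21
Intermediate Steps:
j = -6
u = 21 (u = 7*3 = 21)
12*((j*5)*0) + u = 12*(-6*5*0) + 21 = 12*(-30*0) + 21 = 12*0 + 21 = 0 + 21 = 21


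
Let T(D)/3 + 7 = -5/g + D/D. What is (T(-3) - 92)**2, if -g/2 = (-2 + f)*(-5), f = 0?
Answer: 190969/16 ≈ 11936.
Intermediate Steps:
g = -20 (g = -2*(-2 + 0)*(-5) = -(-4)*(-5) = -2*10 = -20)
T(D) = -69/4 (T(D) = -21 + 3*(-5/(-20) + D/D) = -21 + 3*(-5*(-1/20) + 1) = -21 + 3*(1/4 + 1) = -21 + 3*(5/4) = -21 + 15/4 = -69/4)
(T(-3) - 92)**2 = (-69/4 - 92)**2 = (-437/4)**2 = 190969/16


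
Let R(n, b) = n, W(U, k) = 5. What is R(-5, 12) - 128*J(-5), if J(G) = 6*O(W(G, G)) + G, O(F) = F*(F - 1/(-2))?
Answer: -20485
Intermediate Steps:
O(F) = F*(1/2 + F) (O(F) = F*(F - 1*(-1/2)) = F*(F + 1/2) = F*(1/2 + F))
J(G) = 165 + G (J(G) = 6*(5*(1/2 + 5)) + G = 6*(5*(11/2)) + G = 6*(55/2) + G = 165 + G)
R(-5, 12) - 128*J(-5) = -5 - 128*(165 - 5) = -5 - 128*160 = -5 - 20480 = -20485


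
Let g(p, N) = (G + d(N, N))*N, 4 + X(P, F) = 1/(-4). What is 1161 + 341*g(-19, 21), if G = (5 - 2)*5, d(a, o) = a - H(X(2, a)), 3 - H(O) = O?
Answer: 828159/4 ≈ 2.0704e+5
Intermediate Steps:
X(P, F) = -17/4 (X(P, F) = -4 + 1/(-4) = -4 - ¼ = -17/4)
H(O) = 3 - O
d(a, o) = -29/4 + a (d(a, o) = a - (3 - 1*(-17/4)) = a - (3 + 17/4) = a - 1*29/4 = a - 29/4 = -29/4 + a)
G = 15 (G = 3*5 = 15)
g(p, N) = N*(31/4 + N) (g(p, N) = (15 + (-29/4 + N))*N = (31/4 + N)*N = N*(31/4 + N))
1161 + 341*g(-19, 21) = 1161 + 341*((¼)*21*(31 + 4*21)) = 1161 + 341*((¼)*21*(31 + 84)) = 1161 + 341*((¼)*21*115) = 1161 + 341*(2415/4) = 1161 + 823515/4 = 828159/4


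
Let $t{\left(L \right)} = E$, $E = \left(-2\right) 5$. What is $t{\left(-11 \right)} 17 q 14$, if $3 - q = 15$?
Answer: $28560$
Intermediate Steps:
$q = -12$ ($q = 3 - 15 = -12$)
$E = -10$
$t{\left(L \right)} = -10$
$t{\left(-11 \right)} 17 q 14 = - 10 \cdot 17 \left(-12\right) 14 = - 10 \left(\left(-204\right) 14\right) = \left(-10\right) \left(-2856\right) = 28560$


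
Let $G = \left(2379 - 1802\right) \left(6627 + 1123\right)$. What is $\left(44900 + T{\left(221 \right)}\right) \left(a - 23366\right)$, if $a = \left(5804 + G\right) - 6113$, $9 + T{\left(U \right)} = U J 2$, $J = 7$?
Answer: $213440878875$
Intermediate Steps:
$G = 4471750$ ($G = 577 \cdot 7750 = 4471750$)
$T{\left(U \right)} = -9 + 14 U$ ($T{\left(U \right)} = -9 + U 7 \cdot 2 = -9 + 7 U 2 = -9 + 14 U$)
$a = 4471441$ ($a = \left(5804 + 4471750\right) - 6113 = 4477554 - 6113 = 4471441$)
$\left(44900 + T{\left(221 \right)}\right) \left(a - 23366\right) = \left(44900 + \left(-9 + 14 \cdot 221\right)\right) \left(4471441 - 23366\right) = \left(44900 + \left(-9 + 3094\right)\right) 4448075 = \left(44900 + 3085\right) 4448075 = 47985 \cdot 4448075 = 213440878875$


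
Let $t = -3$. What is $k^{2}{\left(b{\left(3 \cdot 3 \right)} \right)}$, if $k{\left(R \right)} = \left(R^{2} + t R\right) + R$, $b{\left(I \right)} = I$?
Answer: $3969$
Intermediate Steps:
$k{\left(R \right)} = R^{2} - 2 R$ ($k{\left(R \right)} = \left(R^{2} - 3 R\right) + R = R^{2} - 2 R$)
$k^{2}{\left(b{\left(3 \cdot 3 \right)} \right)} = \left(3 \cdot 3 \left(-2 + 3 \cdot 3\right)\right)^{2} = \left(9 \left(-2 + 9\right)\right)^{2} = \left(9 \cdot 7\right)^{2} = 63^{2} = 3969$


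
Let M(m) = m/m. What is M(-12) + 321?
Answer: 322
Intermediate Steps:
M(m) = 1
M(-12) + 321 = 1 + 321 = 322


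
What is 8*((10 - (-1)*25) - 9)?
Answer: 208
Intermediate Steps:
8*((10 - (-1)*25) - 9) = 8*((10 - 1*(-25)) - 9) = 8*((10 + 25) - 9) = 8*(35 - 9) = 8*26 = 208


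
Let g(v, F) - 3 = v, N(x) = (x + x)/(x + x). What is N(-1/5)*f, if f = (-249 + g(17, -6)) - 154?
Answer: -383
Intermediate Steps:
N(x) = 1 (N(x) = (2*x)/((2*x)) = (2*x)*(1/(2*x)) = 1)
g(v, F) = 3 + v
f = -383 (f = (-249 + (3 + 17)) - 154 = (-249 + 20) - 154 = -229 - 154 = -383)
N(-1/5)*f = 1*(-383) = -383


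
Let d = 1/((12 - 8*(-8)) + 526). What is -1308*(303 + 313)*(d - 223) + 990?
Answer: 7726110810/43 ≈ 1.7968e+8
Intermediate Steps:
d = 1/602 (d = 1/((12 + 64) + 526) = 1/(76 + 526) = 1/602 ≈ 0.0016611)
-1308*(303 + 313)*(d - 223) + 990 = -1308*(303 + 313)*(1/602 - 223) + 990 = -805728*(-134245)/602 + 990 = -1308*(-5906780/43) + 990 = 7726068240/43 + 990 = 7726110810/43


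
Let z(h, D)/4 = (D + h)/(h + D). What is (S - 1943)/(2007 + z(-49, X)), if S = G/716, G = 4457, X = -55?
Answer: -1386731/1439876 ≈ -0.96309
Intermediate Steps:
S = 4457/716 ≈ 6.2249
z(h, D) = 4 (z(h, D) = 4*((D + h)/(h + D)) = 4*((D + h)/(D + h)) = 4*1 = 4)
(S - 1943)/(2007 + z(-49, X)) = (4457/716 - 1943)/(2007 + 4) = -1386731/716/2011 = -1386731/716*1/2011 = -1386731/1439876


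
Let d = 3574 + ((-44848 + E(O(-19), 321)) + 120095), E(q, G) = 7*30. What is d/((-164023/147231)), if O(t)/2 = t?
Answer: -11635813161/164023 ≈ -70940.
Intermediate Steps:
O(t) = 2*t
E(q, G) = 210
d = 79031 (d = 3574 + ((-44848 + 210) + 120095) = 3574 + (-44638 + 120095) = 3574 + 75457 = 79031)
d/((-164023/147231)) = 79031/((-164023/147231)) = 79031/((-164023*1/147231)) = 79031/(-164023/147231) = 79031*(-147231/164023) = -11635813161/164023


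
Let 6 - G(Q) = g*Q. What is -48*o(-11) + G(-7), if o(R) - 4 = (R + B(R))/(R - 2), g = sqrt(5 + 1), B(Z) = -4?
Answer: -3138/13 + 7*sqrt(6) ≈ -224.24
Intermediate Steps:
g = sqrt(6) ≈ 2.4495
G(Q) = 6 - Q*sqrt(6) (G(Q) = 6 - sqrt(6)*Q = 6 - Q*sqrt(6))
o(R) = 4 + (-4 + R)/(-2 + R) (o(R) = 4 + (R - 4)/(R - 2) = 4 + (-4 + R)/(-2 + R))
-48*o(-11) + G(-7) = -48*(-12 + 5*(-11))/(-2 - 11) + (6 - 1*(-7)*sqrt(6)) = -48*(-12 - 55)/(-13) + (6 + 7*sqrt(6)) = -(-48)*(-67)/13 + (6 + 7*sqrt(6)) = -48*67/13 + (6 + 7*sqrt(6)) = -3216/13 + (6 + 7*sqrt(6)) = -3138/13 + 7*sqrt(6)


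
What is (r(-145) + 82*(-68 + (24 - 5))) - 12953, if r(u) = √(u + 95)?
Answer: -16971 + 5*I*√2 ≈ -16971.0 + 7.0711*I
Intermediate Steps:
r(u) = √(95 + u)
(r(-145) + 82*(-68 + (24 - 5))) - 12953 = (√(95 - 145) + 82*(-68 + (24 - 5))) - 12953 = (√(-50) + 82*(-68 + 19)) - 12953 = (5*I*√2 + 82*(-49)) - 12953 = (5*I*√2 - 4018) - 12953 = (-4018 + 5*I*√2) - 12953 = -16971 + 5*I*√2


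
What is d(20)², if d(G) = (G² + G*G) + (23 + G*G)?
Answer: 1495729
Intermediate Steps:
d(G) = 23 + 3*G² (d(G) = (G² + G²) + (23 + G²) = 2*G² + (23 + G²) = 23 + 3*G²)
d(20)² = (23 + 3*20²)² = (23 + 3*400)² = (23 + 1200)² = 1223² = 1495729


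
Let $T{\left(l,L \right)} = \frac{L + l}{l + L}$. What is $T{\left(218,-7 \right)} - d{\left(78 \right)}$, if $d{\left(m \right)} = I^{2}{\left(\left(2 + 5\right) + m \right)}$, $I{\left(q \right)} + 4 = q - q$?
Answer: $-15$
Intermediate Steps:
$I{\left(q \right)} = -4$ ($I{\left(q \right)} = -4 + \left(q - q\right) = -4 + 0 = -4$)
$T{\left(l,L \right)} = 1$ ($T{\left(l,L \right)} = \frac{L + l}{L + l} = 1$)
$d{\left(m \right)} = 16$ ($d{\left(m \right)} = \left(-4\right)^{2} = 16$)
$T{\left(218,-7 \right)} - d{\left(78 \right)} = 1 - 16 = -15$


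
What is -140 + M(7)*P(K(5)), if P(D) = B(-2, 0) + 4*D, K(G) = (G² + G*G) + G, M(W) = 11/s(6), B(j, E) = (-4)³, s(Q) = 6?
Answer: 146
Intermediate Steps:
B(j, E) = -64
M(W) = 11/6
K(G) = G + 2*G² (K(G) = (G² + G²) + G = 2*G² + G = G + 2*G²)
P(D) = -64 + 4*D
-140 + M(7)*P(K(5)) = -140 + 11*(-64 + 4*(5*(1 + 2*5)))/6 = -140 + 11*(-64 + 4*(5*(1 + 10)))/6 = -140 + 11*(-64 + 4*(5*11))/6 = -140 + 11*(-64 + 4*55)/6 = -140 + 11*(-64 + 220)/6 = -140 + (11/6)*156 = -140 + 286 = 146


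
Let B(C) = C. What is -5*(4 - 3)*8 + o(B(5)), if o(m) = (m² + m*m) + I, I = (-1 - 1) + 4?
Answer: 12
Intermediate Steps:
I = 2 (I = -2 + 4 = 2)
o(m) = 2 + 2*m² (o(m) = (m² + m*m) + 2 = (m² + m²) + 2 = 2*m² + 2 = 2 + 2*m²)
-5*(4 - 3)*8 + o(B(5)) = -5*(4 - 3)*8 + (2 + 2*5²) = -5*1*8 + (2 + 2*25) = -5*8 + (2 + 50) = -40 + 52 = 12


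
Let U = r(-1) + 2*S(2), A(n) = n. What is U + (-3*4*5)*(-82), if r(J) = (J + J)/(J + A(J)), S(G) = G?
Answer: 4925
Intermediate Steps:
r(J) = 1 (r(J) = (J + J)/(J + J) = (2*J)/((2*J)) = (2*J)*(1/(2*J)) = 1)
U = 5 (U = 1 + 2*2 = 1 + 4 = 5)
U + (-3*4*5)*(-82) = 5 + (-3*4*5)*(-82) = 5 - 12*5*(-82) = 5 - 60*(-82) = 5 + 4920 = 4925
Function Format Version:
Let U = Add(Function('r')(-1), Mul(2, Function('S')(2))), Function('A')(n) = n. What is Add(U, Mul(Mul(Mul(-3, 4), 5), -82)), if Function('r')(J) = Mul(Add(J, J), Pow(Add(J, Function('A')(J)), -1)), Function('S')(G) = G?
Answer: 4925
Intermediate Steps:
Function('r')(J) = 1 (Function('r')(J) = Mul(Add(J, J), Pow(Add(J, J), -1)) = Mul(Mul(2, J), Pow(Mul(2, J), -1)) = Mul(Mul(2, J), Mul(Rational(1, 2), Pow(J, -1))) = 1)
U = 5 (U = Add(1, Mul(2, 2)) = Add(1, 4) = 5)
Add(U, Mul(Mul(Mul(-3, 4), 5), -82)) = Add(5, Mul(Mul(Mul(-3, 4), 5), -82)) = Add(5, Mul(Mul(-12, 5), -82)) = Add(5, Mul(-60, -82)) = Add(5, 4920) = 4925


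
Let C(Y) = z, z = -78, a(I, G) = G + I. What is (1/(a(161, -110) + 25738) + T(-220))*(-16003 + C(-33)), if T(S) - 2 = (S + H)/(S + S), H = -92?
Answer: -61793107896/1418395 ≈ -43566.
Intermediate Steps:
C(Y) = -78
T(S) = 2 + (-92 + S)/(2*S) (T(S) = 2 + (S - 92)/(S + S) = 2 + (-92 + S)/((2*S)) = 2 + (-92 + S)*(1/(2*S)) = 2 + (-92 + S)/(2*S))
(1/(a(161, -110) + 25738) + T(-220))*(-16003 + C(-33)) = (1/((-110 + 161) + 25738) + (5/2 - 46/(-220)))*(-16003 - 78) = (1/(51 + 25738) + (5/2 - 46*(-1/220)))*(-16081) = (1/25789 + (5/2 + 23/110))*(-16081) = (1/25789 + 149/55)*(-16081) = (3842616/1418395)*(-16081) = -61793107896/1418395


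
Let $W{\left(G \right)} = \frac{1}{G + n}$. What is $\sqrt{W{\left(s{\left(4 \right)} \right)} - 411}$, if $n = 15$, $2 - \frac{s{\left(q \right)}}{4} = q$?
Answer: $\frac{2 i \sqrt{5033}}{7} \approx 20.27 i$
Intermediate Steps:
$s{\left(q \right)} = 8 - 4 q$
$W{\left(G \right)} = \frac{1}{15 + G}$ ($W{\left(G \right)} = \frac{1}{G + 15} = \frac{1}{15 + G}$)
$\sqrt{W{\left(s{\left(4 \right)} \right)} - 411} = \sqrt{\frac{1}{15 + \left(8 - 16\right)} - 411} = \sqrt{\frac{1}{15 - 8} - 411} = \sqrt{\frac{1}{7} - 411} = \sqrt{- \frac{2876}{7}} = \frac{2 i \sqrt{5033}}{7}$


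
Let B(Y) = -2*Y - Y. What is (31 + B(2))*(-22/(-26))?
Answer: 275/13 ≈ 21.154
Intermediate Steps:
B(Y) = -3*Y
(31 + B(2))*(-22/(-26)) = (31 - 3*2)*(-22/(-26)) = (31 - 6)*(-22*(-1/26)) = 25*(11/13) = 275/13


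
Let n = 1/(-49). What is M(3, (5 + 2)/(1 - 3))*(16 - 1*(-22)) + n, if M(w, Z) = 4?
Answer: 7447/49 ≈ 151.98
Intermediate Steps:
n = -1/49 ≈ -0.020408
M(3, (5 + 2)/(1 - 3))*(16 - 1*(-22)) + n = 4*(16 - 1*(-22)) - 1/49 = 4*(16 + 22) - 1/49 = 4*38 - 1/49 = 152 - 1/49 = 7447/49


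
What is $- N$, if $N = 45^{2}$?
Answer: $-2025$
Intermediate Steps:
$N = 2025$
$- N = \left(-1\right) 2025 = -2025$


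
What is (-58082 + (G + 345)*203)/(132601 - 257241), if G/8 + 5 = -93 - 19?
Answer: 35611/24928 ≈ 1.4286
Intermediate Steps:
G = -936 (G = -40 + 8*(-93 - 19) = -40 + 8*(-112) = -40 - 896 = -936)
(-58082 + (G + 345)*203)/(132601 - 257241) = (-58082 + (-936 + 345)*203)/(132601 - 257241) = (-58082 - 591*203)/(-124640) = (-58082 - 119973)*(-1/124640) = -178055*(-1/124640) = 35611/24928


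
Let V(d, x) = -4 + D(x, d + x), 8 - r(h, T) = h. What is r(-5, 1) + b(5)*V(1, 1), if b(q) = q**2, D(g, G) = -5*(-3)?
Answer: 288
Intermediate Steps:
D(g, G) = 15
r(h, T) = 8 - h
V(d, x) = 11 (V(d, x) = -4 + 15 = 11)
r(-5, 1) + b(5)*V(1, 1) = (8 - 1*(-5)) + 5**2*11 = (8 + 5) + 25*11 = 13 + 275 = 288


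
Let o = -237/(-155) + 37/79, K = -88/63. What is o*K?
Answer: -307472/110205 ≈ -2.7900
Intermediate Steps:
K = -88/63 (K = -88*1/63 = -88/63 ≈ -1.3968)
o = 24458/12245 (o = -237*(-1/155) + 37*(1/79) = 237/155 + 37/79 = 24458/12245 ≈ 1.9974)
o*K = (24458/12245)*(-88/63) = -307472/110205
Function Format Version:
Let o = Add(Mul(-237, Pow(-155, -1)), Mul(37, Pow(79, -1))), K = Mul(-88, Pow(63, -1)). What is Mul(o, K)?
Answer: Rational(-307472, 110205) ≈ -2.7900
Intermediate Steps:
K = Rational(-88, 63) (K = Mul(-88, Rational(1, 63)) = Rational(-88, 63) ≈ -1.3968)
o = Rational(24458, 12245) (o = Add(Mul(-237, Rational(-1, 155)), Mul(37, Rational(1, 79))) = Add(Rational(237, 155), Rational(37, 79)) = Rational(24458, 12245) ≈ 1.9974)
Mul(o, K) = Mul(Rational(24458, 12245), Rational(-88, 63)) = Rational(-307472, 110205)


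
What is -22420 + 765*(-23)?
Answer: -40015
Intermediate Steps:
-22420 + 765*(-23) = -22420 - 17595 = -40015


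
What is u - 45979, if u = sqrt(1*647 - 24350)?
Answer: -45979 + I*sqrt(23703) ≈ -45979.0 + 153.96*I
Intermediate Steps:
u = I*sqrt(23703) (u = sqrt(647 - 24350) = sqrt(-23703) = I*sqrt(23703) ≈ 153.96*I)
u - 45979 = I*sqrt(23703) - 45979 = -45979 + I*sqrt(23703)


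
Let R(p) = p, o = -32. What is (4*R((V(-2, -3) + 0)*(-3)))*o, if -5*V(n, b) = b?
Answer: 1152/5 ≈ 230.40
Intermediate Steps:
V(n, b) = -b/5
(4*R((V(-2, -3) + 0)*(-3)))*o = (4*((-⅕*(-3) + 0)*(-3)))*(-32) = (4*((⅗ + 0)*(-3)))*(-32) = (4*((⅗)*(-3)))*(-32) = (4*(-9/5))*(-32) = -36/5*(-32) = 1152/5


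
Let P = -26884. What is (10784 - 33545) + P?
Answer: -49645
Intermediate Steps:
(10784 - 33545) + P = (10784 - 33545) - 26884 = -22761 - 26884 = -49645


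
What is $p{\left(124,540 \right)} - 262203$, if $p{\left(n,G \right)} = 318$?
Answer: $-261885$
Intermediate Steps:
$p{\left(124,540 \right)} - 262203 = 318 - 262203 = -261885$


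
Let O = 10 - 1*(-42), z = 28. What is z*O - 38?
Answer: 1418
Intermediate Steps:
O = 52 (O = 10 + 42 = 52)
z*O - 38 = 28*52 - 38 = 1456 - 38 = 1418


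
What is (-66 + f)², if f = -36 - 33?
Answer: 18225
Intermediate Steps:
f = -69
(-66 + f)² = (-66 - 69)² = (-135)² = 18225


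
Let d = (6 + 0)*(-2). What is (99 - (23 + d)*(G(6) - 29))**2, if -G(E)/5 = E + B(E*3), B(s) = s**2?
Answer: 344770624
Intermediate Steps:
G(E) = -45*E**2 - 5*E (G(E) = -5*(E + (E*3)**2) = -5*(E + (3*E)**2) = -5*(E + 9*E**2) = -45*E**2 - 5*E)
d = -12 (d = 6*(-2) = -12)
(99 - (23 + d)*(G(6) - 29))**2 = (99 - (23 - 12)*(5*6*(-1 - 9*6) - 29))**2 = (99 - 11*(5*6*(-1 - 54) - 29))**2 = (99 - 11*(5*6*(-55) - 29))**2 = (99 - 11*(-1650 - 29))**2 = (99 - 11*(-1679))**2 = (99 - 1*(-18469))**2 = (99 + 18469)**2 = 18568**2 = 344770624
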